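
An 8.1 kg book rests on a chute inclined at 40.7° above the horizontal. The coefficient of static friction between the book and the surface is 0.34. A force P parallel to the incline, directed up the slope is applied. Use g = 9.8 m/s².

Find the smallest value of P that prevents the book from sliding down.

P_min ≈ 31.3 N

The book tends to slide down (tan θ > μ_s), so at the point of impending slip friction acts up-slope at its limit: f = μ_s N.
P is parallel to the surface, so N = m g cos θ = 60.2 N.
Along the incline: P + μ_s N = m g sin θ, so P = 51.8 − 0.34×60.2 = 31.3 N.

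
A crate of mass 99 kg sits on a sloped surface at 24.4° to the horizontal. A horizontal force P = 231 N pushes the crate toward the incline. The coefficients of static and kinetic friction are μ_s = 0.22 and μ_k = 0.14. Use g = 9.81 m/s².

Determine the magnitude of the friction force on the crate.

The horizontal push has a component P sin θ into the surface, so N = m g cos θ + P sin θ = 884.4 + 95.43 = 979.9 N.
Along the incline, the net driving force (taking up-slope positive) is P cos θ − m g sin θ = 210.4 − 401.2 = -190.8 N, so equilibrium requires friction f = 190.8 N (up-slope).
The limit of static friction is μ_s N = 215.6 N.
|f_req| = 190.8 ≤ 215.6 N → the crate is in equilibrium; friction equals the required value.

f ≈ 191 N (up the incline)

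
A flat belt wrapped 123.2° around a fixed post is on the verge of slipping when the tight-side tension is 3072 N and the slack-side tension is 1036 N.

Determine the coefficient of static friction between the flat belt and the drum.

μ ≈ 0.506

T₂/T₁ = e^{μβ} → μ = ln(T₂/T₁)/β.
β = 123.2° = 2.15 rad.
μ = ln(3072/1036)/2.15 = ln(2.965)/2.15 = 0.506.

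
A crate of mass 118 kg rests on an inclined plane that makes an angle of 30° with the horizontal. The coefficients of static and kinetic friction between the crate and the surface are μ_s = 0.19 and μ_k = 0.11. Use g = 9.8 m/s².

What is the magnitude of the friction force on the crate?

Perpendicular to the surface, N = m g cos θ = 118·9.8·cos 30° = 1001 N.
Along the slope the weight component is m g sin θ = 578.2 N; friction must supply exactly this, acting up-slope.
Maximum static friction available: μ_s N = 0.19 × 1001 = 190.3 N.
|578.2| exceeds 190.3 N, so the crate slips down-slope; friction is kinetic, f = μ_k N = 0.11×1001 = 110 N.

f ≈ 110 N (up the incline)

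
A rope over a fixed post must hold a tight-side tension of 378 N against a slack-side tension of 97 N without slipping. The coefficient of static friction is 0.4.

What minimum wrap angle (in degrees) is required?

β_min ≈ 195°

T₂/T₁ = e^{μβ} → β = ln(T₂/T₁)/μ.
β = ln(378/97)/0.4 = 1.36/0.4 = 3.4 rad.
In degrees: β = 3.4 × 180/π = 195°.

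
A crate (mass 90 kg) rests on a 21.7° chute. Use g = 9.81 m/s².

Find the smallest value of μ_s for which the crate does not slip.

At the slip threshold m g sin θ = μ_s m g cos θ, so μ_s,min = tan θ.
μ_s,min = tan 21.7° = 0.398.

μ_s,min ≈ 0.398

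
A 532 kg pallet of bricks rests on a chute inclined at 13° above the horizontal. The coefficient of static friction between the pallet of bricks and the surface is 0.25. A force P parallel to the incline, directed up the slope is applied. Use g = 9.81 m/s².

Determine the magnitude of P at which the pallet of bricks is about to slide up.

P ≈ 2450 N

At impending motion up the slope, friction acts down-slope at its limit: f = μ_s N.
P is parallel to the surface, so N = m g cos θ = 5090 N.
Along the incline: P = m g sin θ + μ_s N = 1170 + 0.25×5090 = 2450 N.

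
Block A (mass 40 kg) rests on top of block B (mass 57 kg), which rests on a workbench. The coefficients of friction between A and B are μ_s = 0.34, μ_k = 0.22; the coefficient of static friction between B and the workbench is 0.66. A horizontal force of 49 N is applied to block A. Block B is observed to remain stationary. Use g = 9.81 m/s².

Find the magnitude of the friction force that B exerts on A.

f ≈ 49 N

Normal force at the A–B interface: N₁ = m_A g = 392.4 N.
Maximum static friction on A from B: μ_s N₁ = 0.34×392.4 = 133.4 N.
Since P = 49 N ≤ 133.4 N, A does not slip on B; friction on A equals P = 49 N.
By Newton's third law B feels 49 N forward from A. With B stationary, the floor's static friction on B balances it: f₂ = 49 N (well within μ_s(m_A+m_B)g = 628 N).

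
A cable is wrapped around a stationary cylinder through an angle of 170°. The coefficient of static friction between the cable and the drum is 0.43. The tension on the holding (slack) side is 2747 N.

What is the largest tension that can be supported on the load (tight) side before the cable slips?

At impending slip the capstan equation gives T₂/T₁ = e^{μβ} with β in radians.
β = 170° × π/180 = 2.967 rad.
e^{μβ} = e^{0.43×2.967} = 3.582.
T₂ = T₁ · e^{μβ} = 2747 × 3.582 = 9840 N.

T_max ≈ 9840 N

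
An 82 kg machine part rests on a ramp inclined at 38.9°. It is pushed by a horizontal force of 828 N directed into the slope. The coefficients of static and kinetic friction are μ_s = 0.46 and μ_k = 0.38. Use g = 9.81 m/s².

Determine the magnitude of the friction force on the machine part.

f ≈ 139 N (down the incline)

Normal direction: N = m g cos θ + P sin θ = 1146 N.
Along the incline, the net driving force (taking up-slope positive) is P cos θ − m g sin θ = 644.4 − 505.1 = 139.2 N, so equilibrium requires friction f = -139.2 N (down-slope).
The limit of static friction is μ_s N = 527.2 N.
|f_req| = 139.2 ≤ 527.2 N → the machine part is in equilibrium; friction equals the required value.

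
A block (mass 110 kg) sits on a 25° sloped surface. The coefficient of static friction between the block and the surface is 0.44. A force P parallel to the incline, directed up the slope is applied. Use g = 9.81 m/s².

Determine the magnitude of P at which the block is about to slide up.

P ≈ 886 N

At impending motion up the slope, friction acts down-slope at its limit: f = μ_s N.
P is parallel to the surface, so N = m g cos θ = 978 N.
Along the incline: P = m g sin θ + μ_s N = 456 + 0.44×978 = 886 N.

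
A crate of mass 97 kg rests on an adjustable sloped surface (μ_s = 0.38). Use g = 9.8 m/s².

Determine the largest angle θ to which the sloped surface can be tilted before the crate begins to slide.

θ_max ≈ 20.8°

At the slip threshold, m g sin θ = μ_s · m g cos θ, so tan θ = μ_s.
θ_max = arctan(0.38) = 20.8°.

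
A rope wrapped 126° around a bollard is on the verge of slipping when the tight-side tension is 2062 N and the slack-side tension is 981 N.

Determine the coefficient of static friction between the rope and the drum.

μ ≈ 0.338

T₂/T₁ = e^{μβ} → μ = ln(T₂/T₁)/β.
β = 126° = 2.199 rad.
μ = ln(2062/981)/2.199 = ln(2.102)/2.199 = 0.338.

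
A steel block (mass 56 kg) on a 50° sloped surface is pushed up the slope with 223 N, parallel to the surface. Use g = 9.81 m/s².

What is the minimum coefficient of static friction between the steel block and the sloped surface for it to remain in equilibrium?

N = m g cos θ = 353.1 N.
Friction must make up the shortfall along the incline: f = m g sin θ − P = 420.8 − 223 = 197.8 N.
At the threshold f = μ_s N, so μ_s,min = 197.8/353.1 = 0.56.

μ_s,min ≈ 0.56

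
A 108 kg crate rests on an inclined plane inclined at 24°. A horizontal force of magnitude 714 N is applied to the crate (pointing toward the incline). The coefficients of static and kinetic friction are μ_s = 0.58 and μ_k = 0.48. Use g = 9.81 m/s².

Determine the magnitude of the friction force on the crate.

f ≈ 221 N (down the incline)

Resolve perpendicular to the incline: N = m g cos θ + P sin θ = 108×9.81×cos 24° + 714×sin 24° = 1258 N.
Along the incline, the net driving force (taking up-slope positive) is P cos θ − m g sin θ = 652.3 − 430.9 = 221.3 N, so equilibrium requires friction f = -221.3 N (down-slope).
The limit of static friction is μ_s N = 729.8 N.
Since 221.3 N is within the 729.8 N limit, the crate stays put and friction is exactly 221 N.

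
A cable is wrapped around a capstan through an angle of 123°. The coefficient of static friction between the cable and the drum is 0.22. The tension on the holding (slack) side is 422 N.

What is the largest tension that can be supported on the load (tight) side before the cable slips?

T_max ≈ 677 N

At impending slip the capstan equation gives T₂/T₁ = e^{μβ} with β in radians.
β = 123° × π/180 = 2.147 rad.
e^{μβ} = e^{0.22×2.147} = 1.604.
T₂ = T₁ · e^{μβ} = 422 × 1.604 = 677 N.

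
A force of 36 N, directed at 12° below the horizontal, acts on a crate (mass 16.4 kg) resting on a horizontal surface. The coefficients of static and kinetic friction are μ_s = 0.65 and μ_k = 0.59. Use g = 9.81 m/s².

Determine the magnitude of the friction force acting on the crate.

f ≈ 35.2 N

The vertical component of P adds to the normal force: N = m g + P sin α = 160.9 + 7.485 = 168.4 N.
Horizontally, friction must balance P cos α = 35.21 N.
The static-friction limit is μ_s N = 109.4 N.
Since 35.21 N does not exceed the limit, the crate stays at rest and f = 35.2 N.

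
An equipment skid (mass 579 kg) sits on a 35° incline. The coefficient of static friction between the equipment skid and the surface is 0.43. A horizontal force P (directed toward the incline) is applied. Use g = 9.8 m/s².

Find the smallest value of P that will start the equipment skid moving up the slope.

P ≈ 9180 N

At impending motion up the slope, friction acts down-slope at its limit: f = μ_s N.
Perpendicular to the incline: N = m g cos θ + P sin θ.
Along the incline: P cos θ = m g sin θ + μ_s N = m g sin θ + μ_s (m g cos θ + P sin θ).
Solving, P (cos θ − μ_s sin θ) = m g (sin θ + μ_s cos θ), so P = 579×9.8×(sin 35° + 0.43 cos 35°)/(cos 35° − 0.43 sin 35°) = 5670×0.9258/0.5725 = 9180 N.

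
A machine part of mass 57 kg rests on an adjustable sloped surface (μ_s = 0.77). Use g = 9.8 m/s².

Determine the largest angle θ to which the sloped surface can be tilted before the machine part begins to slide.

θ_max ≈ 37.6°

At the slip threshold, m g sin θ = μ_s · m g cos θ, so tan θ = μ_s.
θ_max = arctan(0.77) = 37.6°.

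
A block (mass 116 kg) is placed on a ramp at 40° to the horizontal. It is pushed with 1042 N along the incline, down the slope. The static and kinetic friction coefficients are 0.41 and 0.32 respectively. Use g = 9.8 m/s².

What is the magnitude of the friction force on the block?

f ≈ 279 N (up the incline)

The normal reaction is N = m g cos θ = 870.8 N.
The friction needed for equilibrium is m g sin θ + P = 730.7 + 1042 = 1773 N, measured positive up-slope.
Static friction can supply at most μ_s N = 357 N.
|1773| exceeds 357 N, so the block slips down-slope; friction is kinetic, f = μ_k N = 0.32×870.8 = 279 N.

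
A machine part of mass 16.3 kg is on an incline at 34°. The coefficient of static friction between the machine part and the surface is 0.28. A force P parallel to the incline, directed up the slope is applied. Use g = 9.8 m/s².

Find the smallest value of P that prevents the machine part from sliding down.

The machine part tends to slide down (tan θ > μ_s), so at the point of impending slip friction acts up-slope at its limit: f = μ_s N.
P is parallel to the surface, so N = m g cos θ = 132 N.
Along the incline: P + μ_s N = m g sin θ, so P = 89.3 − 0.28×132 = 52.2 N.

P_min ≈ 52.2 N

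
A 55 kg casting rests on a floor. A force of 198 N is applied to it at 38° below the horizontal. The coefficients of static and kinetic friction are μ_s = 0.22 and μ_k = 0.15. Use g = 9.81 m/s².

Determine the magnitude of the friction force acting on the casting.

The vertical component of P adds to the normal force: N = m g + P sin α = 539.6 + 121.9 = 661.5 N.
Horizontally, friction must balance P cos α = 156 N.
μ_s N = 0.22 × 661.5 = 145.5 N.
The required friction exceeds μ_s N, so the casting moves and f = μ_k N = 99.2 N.

f ≈ 99.2 N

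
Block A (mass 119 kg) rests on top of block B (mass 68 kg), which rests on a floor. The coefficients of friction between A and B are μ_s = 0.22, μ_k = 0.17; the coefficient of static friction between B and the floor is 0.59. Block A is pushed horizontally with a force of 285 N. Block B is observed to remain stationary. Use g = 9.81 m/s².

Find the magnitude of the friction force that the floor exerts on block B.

Between the blocks, N₁ = m_A g = 1167 N.
Maximum static friction on A from B: μ_s N₁ = 0.22×1167 = 256.8 N.
Since P = 285 N > 256.8 N, A slides on B; the A–B friction is kinetic: f₁ = μ_k N₁ = 0.17×1167 = 198 N.
By Newton's third law B feels 198 N forward from A. With B stationary, the floor's static friction on B balances it: f₂ = 198 N (well within μ_s(m_A+m_B)g = 1082 N).

f ≈ 198 N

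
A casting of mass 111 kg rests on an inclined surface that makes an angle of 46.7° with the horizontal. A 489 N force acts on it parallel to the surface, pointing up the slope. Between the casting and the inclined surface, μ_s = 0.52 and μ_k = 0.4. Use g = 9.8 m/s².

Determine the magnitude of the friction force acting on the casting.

Perpendicular to the surface, N = m g cos θ = 111·9.8·cos 46.7° = 746 N.
For equilibrium along the incline the friction force must supply f = m g sin θ − P = 791.7 − 489 = 302.7 N (positive meaning up-slope).
The static-friction ceiling is μ_s N = 0.52 × 746 = 387.9 N.
Since |302.7| ≤ 387.9 N, the casting remains in static equilibrium and friction takes exactly the required value.

f ≈ 303 N (up the incline)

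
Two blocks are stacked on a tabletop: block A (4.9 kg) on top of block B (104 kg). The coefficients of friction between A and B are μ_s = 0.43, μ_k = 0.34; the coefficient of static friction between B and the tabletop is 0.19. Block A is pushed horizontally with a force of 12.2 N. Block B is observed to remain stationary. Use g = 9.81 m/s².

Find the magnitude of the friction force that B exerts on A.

The normal force B exerts on A is simply A's weight, N₁ = 48.07 N.
Maximum static friction on A from B: μ_s N₁ = 0.43×48.07 = 20.67 N.
P = 12.2 N is within that limit, so A and B move together (both at rest); the A–B friction is simply f₁ = P = 12.2 N.
B experiences an equal 12.2 N forward from A (third law). B is in equilibrium, so the floor supplies f₂ = 12.2 N of static friction (limit μ_s(m_A+m_B)g = 203 N, not exceeded).

f ≈ 12.2 N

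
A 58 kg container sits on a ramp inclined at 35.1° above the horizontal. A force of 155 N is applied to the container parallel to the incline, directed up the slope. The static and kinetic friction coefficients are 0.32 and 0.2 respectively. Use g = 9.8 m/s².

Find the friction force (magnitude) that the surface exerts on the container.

f ≈ 93 N (up the incline)

The normal reaction is N = m g cos θ = 465 N.
The friction needed for equilibrium is m g sin θ − P = 326.8 − 155 = 171.8 N, measured positive up-slope.
Static friction can supply at most μ_s N = 148.8 N.
|171.8| exceeds 148.8 N, so the container slips down-slope; friction is kinetic, f = μ_k N = 0.2×465 = 93 N.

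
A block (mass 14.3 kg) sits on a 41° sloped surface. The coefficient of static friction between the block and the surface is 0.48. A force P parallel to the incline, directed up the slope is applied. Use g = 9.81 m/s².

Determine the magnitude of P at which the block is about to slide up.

P ≈ 143 N

At impending motion up the slope, friction acts down-slope at its limit: f = μ_s N.
P is parallel to the surface, so N = m g cos θ = 106 N.
Along the incline: P = m g sin θ + μ_s N = 92 + 0.48×106 = 143 N.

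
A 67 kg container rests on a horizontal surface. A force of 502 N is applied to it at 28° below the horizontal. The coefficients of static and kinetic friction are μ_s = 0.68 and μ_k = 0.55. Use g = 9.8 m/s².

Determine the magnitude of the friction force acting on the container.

The vertical component of P adds to the normal force: N = m g + P sin α = 656.6 + 235.7 = 892.3 N.
For equilibrium, f = P cos α = 502×cos 28° = 443.2 N.
μ_s N = 0.68 × 892.3 = 606.7 N.
Since 443.2 N does not exceed the limit, the container stays at rest and f = 443 N.

f ≈ 443 N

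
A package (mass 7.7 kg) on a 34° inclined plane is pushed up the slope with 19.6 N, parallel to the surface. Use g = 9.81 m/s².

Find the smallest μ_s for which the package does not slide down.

N = m g cos θ = 62.62 N.
Friction must make up the shortfall along the incline: f = m g sin θ − P = 42.24 − 19.6 = 22.64 N.
At the threshold f = μ_s N, so μ_s,min = 22.64/62.62 = 0.362.

μ_s,min ≈ 0.362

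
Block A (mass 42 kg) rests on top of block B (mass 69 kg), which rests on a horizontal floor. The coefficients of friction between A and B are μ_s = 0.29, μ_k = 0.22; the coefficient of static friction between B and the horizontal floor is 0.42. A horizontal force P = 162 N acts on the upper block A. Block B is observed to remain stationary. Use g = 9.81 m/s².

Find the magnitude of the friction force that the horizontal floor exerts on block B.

f ≈ 90.6 N

Normal force at the A–B interface: N₁ = m_A g = 412 N.
Maximum static friction on A from B: μ_s N₁ = 0.29×412 = 119.5 N.
P = 162 N exceeds that limit, so A slips over B and the interface friction becomes kinetic: f₁ = μ_k N₁ = 0.22×412 = 90.6 N.
B experiences an equal 90.6 N forward from A (third law). B is in equilibrium, so the floor supplies f₂ = 90.6 N of static friction (limit μ_s(m_A+m_B)g = 457.3 N, not exceeded).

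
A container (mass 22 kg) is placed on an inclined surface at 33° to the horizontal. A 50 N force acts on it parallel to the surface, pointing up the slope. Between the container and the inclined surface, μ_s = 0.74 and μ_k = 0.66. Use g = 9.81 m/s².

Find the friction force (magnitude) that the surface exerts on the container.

f ≈ 67.5 N (up the incline)

Perpendicular to the surface, N = m g cos θ = 22·9.81·cos 33° = 181 N.
The friction needed for equilibrium is m g sin θ − P = 117.5 − 50 = 67.54 N, measured positive up-slope.
The static-friction ceiling is μ_s N = 0.74 × 181 = 133.9 N.
Since |67.54| ≤ 133.9 N, the container remains in static equilibrium and friction takes exactly the required value.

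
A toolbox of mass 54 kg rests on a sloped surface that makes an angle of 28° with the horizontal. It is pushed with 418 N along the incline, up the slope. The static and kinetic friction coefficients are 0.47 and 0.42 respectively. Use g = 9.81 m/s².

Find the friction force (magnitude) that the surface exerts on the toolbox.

Normal force: N = m g cos θ = 54 × 9.81 × cos 28° = 467.7 N.
Parallel to the incline, ΣF = 0 gives f = m g sin θ − P = 248.7 − 418 = -169.3 N (up-slope positive).
Static friction can supply at most μ_s N = 219.8 N.
Since |-169.3| ≤ 219.8 N, the toolbox remains in static equilibrium and friction takes exactly the required value.

f ≈ 169 N (down the incline)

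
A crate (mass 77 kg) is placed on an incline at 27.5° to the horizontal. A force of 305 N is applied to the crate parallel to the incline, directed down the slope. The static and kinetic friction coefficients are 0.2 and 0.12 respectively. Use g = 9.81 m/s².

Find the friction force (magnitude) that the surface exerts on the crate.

The normal reaction is N = m g cos θ = 670 N.
For equilibrium along the incline the friction force must supply f = m g sin θ + P = 348.8 + 305 = 653.8 N (positive meaning up-slope).
Static friction can supply at most μ_s N = 134 N.
|653.8| exceeds 134 N, so the crate slips down-slope; friction is kinetic, f = μ_k N = 0.12×670 = 80.4 N.

f ≈ 80.4 N (up the incline)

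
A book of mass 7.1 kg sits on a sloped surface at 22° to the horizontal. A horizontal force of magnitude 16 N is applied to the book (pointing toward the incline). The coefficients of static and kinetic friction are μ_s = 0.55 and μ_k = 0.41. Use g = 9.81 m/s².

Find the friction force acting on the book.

The horizontal push has a component P sin θ into the surface, so N = m g cos θ + P sin θ = 64.58 + 5.994 = 70.57 N.
Parallel to the incline: P cos θ − m g sin θ = 14.83 − 26.09 = -11.26 N; the friction needed to balance this is 11.26 N acting up the slope.
Maximum static friction: μ_s N = 0.55 × 70.57 = 38.82 N.
Since 11.26 N is within the 38.82 N limit, the book stays put and friction is exactly 11.3 N.

f ≈ 11.3 N (up the incline)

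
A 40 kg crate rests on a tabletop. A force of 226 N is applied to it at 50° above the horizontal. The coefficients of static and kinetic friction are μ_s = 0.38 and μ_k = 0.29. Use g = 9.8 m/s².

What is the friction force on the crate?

The vertical component of P reduces the normal force: N = m g − P sin α = 392 − 173.1 = 218.9 N.
For equilibrium, f = P cos α = 226×cos 50° = 145.3 N.
μ_s N = 0.38 × 218.9 = 83.17 N.
145.3 > 83.17 N → the crate slides; f = μ_k N = 0.29×218.9 = 63.5 N.

f ≈ 63.5 N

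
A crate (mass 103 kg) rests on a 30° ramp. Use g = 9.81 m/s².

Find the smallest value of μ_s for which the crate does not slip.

μ_s,min ≈ 0.577

At the slip threshold m g sin θ = μ_s m g cos θ, so μ_s,min = tan θ.
μ_s,min = tan 30° = 0.577.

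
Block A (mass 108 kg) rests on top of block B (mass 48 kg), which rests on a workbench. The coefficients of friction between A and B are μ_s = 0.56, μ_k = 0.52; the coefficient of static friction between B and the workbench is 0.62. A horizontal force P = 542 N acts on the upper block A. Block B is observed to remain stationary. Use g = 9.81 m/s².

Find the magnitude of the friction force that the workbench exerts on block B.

f ≈ 542 N

Between the blocks, N₁ = m_A g = 1059 N.
So the A–B interface can sustain at most μ_s N₁ = 593.3 N of static friction.
P = 542 N is within that limit, so A and B move together (both at rest); the A–B friction is simply f₁ = P = 542 N.
By Newton's third law B feels 542 N forward from A. With B stationary, the floor's static friction on B balances it: f₂ = 542 N (well within μ_s(m_A+m_B)g = 948.8 N).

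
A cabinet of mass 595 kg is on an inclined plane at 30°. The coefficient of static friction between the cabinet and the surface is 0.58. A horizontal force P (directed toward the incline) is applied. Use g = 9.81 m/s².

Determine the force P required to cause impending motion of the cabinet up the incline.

P ≈ 10200 N

At impending motion up the slope, friction acts down-slope at its limit: f = μ_s N.
Perpendicular to the incline: N = m g cos θ + P sin θ.
Along the incline: P cos θ = m g sin θ + μ_s N = m g sin θ + μ_s (m g cos θ + P sin θ).
Solving, P (cos θ − μ_s sin θ) = m g (sin θ + μ_s cos θ), so P = 595×9.81×(sin 30° + 0.58 cos 30°)/(cos 30° − 0.58 sin 30°) = 5840×1.002/0.576 = 10200 N.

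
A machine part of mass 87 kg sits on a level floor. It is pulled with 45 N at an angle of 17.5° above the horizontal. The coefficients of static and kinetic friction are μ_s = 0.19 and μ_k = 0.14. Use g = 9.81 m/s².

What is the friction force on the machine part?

N = m g − P sin α = 853.5 − 45×sin 17.5° = 839.9 N.
For equilibrium, f = P cos α = 45×cos 17.5° = 42.92 N.
The static-friction limit is μ_s N = 159.6 N.
42.92 ≤ 159.6 N → static; friction equals the required 42.9 N.

f ≈ 42.9 N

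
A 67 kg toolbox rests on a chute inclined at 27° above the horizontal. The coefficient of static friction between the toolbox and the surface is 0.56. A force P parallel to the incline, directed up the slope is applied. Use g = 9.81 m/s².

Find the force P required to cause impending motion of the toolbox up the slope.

P ≈ 626 N

At impending motion up the slope, friction acts down-slope at its limit: f = μ_s N.
P is parallel to the surface, so N = m g cos θ = 586 N.
Along the incline: P = m g sin θ + μ_s N = 298 + 0.56×586 = 626 N.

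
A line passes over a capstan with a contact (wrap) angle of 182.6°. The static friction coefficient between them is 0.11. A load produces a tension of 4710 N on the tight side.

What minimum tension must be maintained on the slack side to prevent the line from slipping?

Capstan equation at impending slip: T_tight/T_slack = e^{μβ}.
β = 182.6° = 3.187 rad; e^{μβ} = e^{0.11×3.187} = 1.42.
T_slack = T_tight / e^{μβ} = 4710 / 1.42 = 3320 N.

T_min ≈ 3320 N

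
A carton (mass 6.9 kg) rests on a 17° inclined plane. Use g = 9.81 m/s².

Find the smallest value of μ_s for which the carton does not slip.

μ_s,min ≈ 0.306

At the slip threshold m g sin θ = μ_s m g cos θ, so μ_s,min = tan θ.
μ_s,min = tan 17° = 0.306.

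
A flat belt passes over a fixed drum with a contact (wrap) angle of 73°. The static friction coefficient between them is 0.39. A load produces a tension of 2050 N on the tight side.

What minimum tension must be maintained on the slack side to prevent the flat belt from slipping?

Capstan equation at impending slip: T_tight/T_slack = e^{μβ}.
β = 73° = 1.274 rad; e^{μβ} = e^{0.39×1.274} = 1.644.
T_slack = T_tight / e^{μβ} = 2050 / 1.644 = 1250 N.

T_min ≈ 1250 N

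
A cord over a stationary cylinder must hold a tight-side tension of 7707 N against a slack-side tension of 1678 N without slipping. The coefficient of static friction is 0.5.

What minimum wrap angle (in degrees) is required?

T₂/T₁ = e^{μβ} → β = ln(T₂/T₁)/μ.
β = ln(7707/1678)/0.5 = 1.525/0.5 = 3.049 rad.
In degrees: β = 3.049 × 180/π = 175°.

β_min ≈ 175°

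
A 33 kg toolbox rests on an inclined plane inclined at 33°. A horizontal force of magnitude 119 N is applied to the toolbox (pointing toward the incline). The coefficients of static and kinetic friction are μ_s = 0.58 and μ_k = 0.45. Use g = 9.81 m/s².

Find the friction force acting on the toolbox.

Resolve perpendicular to the incline: N = m g cos θ + P sin θ = 33×9.81×cos 33° + 119×sin 33° = 336.3 N.
Parallel to the incline: P cos θ − m g sin θ = 99.8 − 176.3 = -76.51 N; the friction needed to balance this is 76.51 N acting up the slope.
Maximum static friction: μ_s N = 0.58 × 336.3 = 195.1 N.
|f_req| = 76.51 ≤ 195.1 N → the toolbox is in equilibrium; friction equals the required value.

f ≈ 76.5 N (up the incline)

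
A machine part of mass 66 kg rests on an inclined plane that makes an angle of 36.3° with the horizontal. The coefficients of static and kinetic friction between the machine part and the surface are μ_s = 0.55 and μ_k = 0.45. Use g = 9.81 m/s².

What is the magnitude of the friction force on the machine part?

f ≈ 235 N (up the incline)

Perpendicular to the surface, N = m g cos θ = 66·9.81·cos 36.3° = 521.8 N.
For equilibrium along the incline, friction must balance the weight component: f = m g sin θ = 383.3 N up the slope.
The static-friction ceiling is μ_s N = 0.55 × 521.8 = 287 N.
|383.3| exceeds 287 N, so the machine part slips down-slope; friction is kinetic, f = μ_k N = 0.45×521.8 = 235 N.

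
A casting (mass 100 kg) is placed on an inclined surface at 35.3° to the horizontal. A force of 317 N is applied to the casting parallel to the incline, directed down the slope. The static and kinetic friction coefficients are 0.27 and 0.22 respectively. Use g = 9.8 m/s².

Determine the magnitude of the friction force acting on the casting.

Normal force: N = m g cos θ = 100 × 9.8 × cos 35.3° = 799.8 N.
The friction needed for equilibrium is m g sin θ + P = 566.3 + 317 = 883.3 N, measured positive up-slope.
Maximum static friction available: μ_s N = 0.27 × 799.8 = 216 N.
|883.3| exceeds 216 N, so the casting slips down-slope; friction is kinetic, f = μ_k N = 0.22×799.8 = 176 N.

f ≈ 176 N (up the incline)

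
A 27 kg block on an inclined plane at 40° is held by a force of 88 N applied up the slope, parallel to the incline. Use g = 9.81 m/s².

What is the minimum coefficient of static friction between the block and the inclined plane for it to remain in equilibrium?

μ_s,min ≈ 0.405

N = m g cos θ = 202.9 N.
Friction must make up the shortfall along the incline: f = m g sin θ − P = 170.3 − 88 = 82.26 N.
At the threshold f = μ_s N, so μ_s,min = 82.26/202.9 = 0.405.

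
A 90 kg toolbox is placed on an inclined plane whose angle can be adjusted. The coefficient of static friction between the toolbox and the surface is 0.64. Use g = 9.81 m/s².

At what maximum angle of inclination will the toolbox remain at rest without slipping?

θ_max ≈ 32.6°

At the slip threshold, m g sin θ = μ_s · m g cos θ, so tan θ = μ_s.
θ_max = arctan(0.64) = 32.6°.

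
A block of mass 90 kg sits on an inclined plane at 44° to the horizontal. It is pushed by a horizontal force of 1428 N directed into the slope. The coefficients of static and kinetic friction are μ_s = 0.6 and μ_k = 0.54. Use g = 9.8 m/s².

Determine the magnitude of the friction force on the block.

f ≈ 415 N (down the incline)

The horizontal push has a component P sin θ into the surface, so N = m g cos θ + P sin θ = 634.5 + 992 = 1626 N.
Along the incline, the net driving force (taking up-slope positive) is P cos θ − m g sin θ = 1027 − 612.7 = 414.5 N, so equilibrium requires friction f = -414.5 N (down-slope).
The limit of static friction is μ_s N = 975.9 N.
Since 414.5 N is within the 975.9 N limit, the block stays put and friction is exactly 415 N.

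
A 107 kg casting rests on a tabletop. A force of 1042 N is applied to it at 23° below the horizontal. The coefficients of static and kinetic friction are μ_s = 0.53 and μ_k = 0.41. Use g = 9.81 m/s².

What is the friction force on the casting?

f ≈ 597 N

The vertical component of P adds to the normal force: N = m g + P sin α = 1050 + 407.1 = 1457 N.
The horizontal driving force is P cos α = 959.2 N, so equilibrium needs friction f = 959.2 N.
μ_s N = 0.53 × 1457 = 772.1 N.
959.2 > 772.1 N → the casting slides; f = μ_k N = 0.41×1457 = 597 N.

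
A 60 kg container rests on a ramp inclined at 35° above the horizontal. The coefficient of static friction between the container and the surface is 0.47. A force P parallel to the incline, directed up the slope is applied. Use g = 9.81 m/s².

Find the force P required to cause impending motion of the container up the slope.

P ≈ 564 N

At impending motion up the slope, friction acts down-slope at its limit: f = μ_s N.
P is parallel to the surface, so N = m g cos θ = 482 N.
Along the incline: P = m g sin θ + μ_s N = 338 + 0.47×482 = 564 N.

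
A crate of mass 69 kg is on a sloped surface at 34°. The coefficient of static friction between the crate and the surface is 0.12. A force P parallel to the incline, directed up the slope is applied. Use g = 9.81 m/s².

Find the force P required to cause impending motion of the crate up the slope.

At impending motion up the slope, friction acts down-slope at its limit: f = μ_s N.
P is parallel to the surface, so N = m g cos θ = 561 N.
Along the incline: P = m g sin θ + μ_s N = 379 + 0.12×561 = 446 N.

P ≈ 446 N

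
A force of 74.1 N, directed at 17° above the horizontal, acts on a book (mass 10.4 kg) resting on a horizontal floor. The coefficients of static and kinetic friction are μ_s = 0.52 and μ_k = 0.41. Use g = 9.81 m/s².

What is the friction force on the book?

f ≈ 32.9 N

N = m g − P sin α = 102 − 74.1×sin 17° = 80.36 N.
The horizontal driving force is P cos α = 70.86 N, so equilibrium needs friction f = 70.86 N.
The static-friction limit is μ_s N = 41.79 N.
The required friction exceeds μ_s N, so the book moves and f = μ_k N = 32.9 N.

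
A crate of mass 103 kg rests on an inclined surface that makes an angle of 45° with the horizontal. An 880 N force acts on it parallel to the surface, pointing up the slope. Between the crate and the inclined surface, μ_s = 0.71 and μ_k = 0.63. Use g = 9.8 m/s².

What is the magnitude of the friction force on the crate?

Normal force: N = m g cos θ = 103 × 9.8 × cos 45° = 713.8 N.
The friction needed for equilibrium is m g sin θ − P = 713.8 − 880 = -166.2 N, measured positive up-slope.
Static friction can supply at most μ_s N = 506.8 N.
Since |-166.2| ≤ 506.8 N, static friction is sufficient; f equals the required value, not μ_s N.

f ≈ 166 N (down the incline)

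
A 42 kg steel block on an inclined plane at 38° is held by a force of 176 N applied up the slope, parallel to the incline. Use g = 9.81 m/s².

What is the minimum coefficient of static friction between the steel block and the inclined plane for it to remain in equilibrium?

N = m g cos θ = 324.7 N.
Friction must make up the shortfall along the incline: f = m g sin θ − P = 253.7 − 176 = 77.66 N.
At the threshold f = μ_s N, so μ_s,min = 77.66/324.7 = 0.239.

μ_s,min ≈ 0.239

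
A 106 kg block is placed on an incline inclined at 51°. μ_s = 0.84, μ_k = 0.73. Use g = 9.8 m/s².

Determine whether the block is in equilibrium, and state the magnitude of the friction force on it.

N = m g cos θ = 654 N.
Down-slope weight component: m g sin θ = 807 N.
μ_s N = 549 N.
807 > 549 N, so it slides; kinetic friction f = μ_k N = 0.73×654 = 477 N.

f ≈ 477 N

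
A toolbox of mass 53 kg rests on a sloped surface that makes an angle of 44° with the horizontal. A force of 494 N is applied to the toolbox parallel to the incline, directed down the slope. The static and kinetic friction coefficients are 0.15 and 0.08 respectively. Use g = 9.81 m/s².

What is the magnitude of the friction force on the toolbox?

Normal force: N = m g cos θ = 53 × 9.81 × cos 44° = 374 N.
The friction needed for equilibrium is m g sin θ + P = 361.2 + 494 = 855.2 N, measured positive up-slope.
Static friction can supply at most μ_s N = 56.1 N.
Since |855.2| > 56.1 N, static friction cannot hold it; the toolbox slides down the incline and kinetic friction applies: f = μ_k N = 0.08 × 374 = 29.9 N.

f ≈ 29.9 N (up the incline)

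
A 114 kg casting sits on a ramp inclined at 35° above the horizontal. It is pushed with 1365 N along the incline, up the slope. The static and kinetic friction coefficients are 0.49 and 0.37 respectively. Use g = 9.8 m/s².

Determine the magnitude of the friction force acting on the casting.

f ≈ 339 N (down the incline)

The normal reaction is N = m g cos θ = 915.2 N.
For equilibrium along the incline the friction force must supply f = m g sin θ − P = 640.8 − 1365 = -724.2 N (positive meaning up-slope).
Maximum static friction available: μ_s N = 0.49 × 915.2 = 448.4 N.
Since |-724.2| > 448.4 N, static friction cannot hold it; the casting slides up the incline and kinetic friction applies: f = μ_k N = 0.37 × 915.2 = 339 N.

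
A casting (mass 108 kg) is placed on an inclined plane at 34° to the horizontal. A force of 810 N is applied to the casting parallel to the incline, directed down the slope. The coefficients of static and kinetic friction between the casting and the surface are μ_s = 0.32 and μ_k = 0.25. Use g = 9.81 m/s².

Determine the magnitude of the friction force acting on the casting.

Perpendicular to the surface, N = m g cos θ = 108·9.81·cos 34° = 878.3 N.
For equilibrium along the incline the friction force must supply f = m g sin θ + P = 592.5 + 810 = 1402 N (positive meaning up-slope).
The static-friction ceiling is μ_s N = 0.32 × 878.3 = 281.1 N.
Since |1402| > 281.1 N, static friction cannot hold it; the casting slides down the incline and kinetic friction applies: f = μ_k N = 0.25 × 878.3 = 220 N.

f ≈ 220 N (up the incline)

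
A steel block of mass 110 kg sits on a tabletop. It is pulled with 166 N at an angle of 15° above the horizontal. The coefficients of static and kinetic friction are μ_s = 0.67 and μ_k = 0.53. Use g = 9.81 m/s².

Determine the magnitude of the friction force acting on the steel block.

f ≈ 160 N

N = m g − P sin α = 1079 − 166×sin 15° = 1036 N.
The horizontal driving force is P cos α = 160.3 N, so equilibrium needs friction f = 160.3 N.
The static-friction limit is μ_s N = 694.2 N.
Since 160.3 N does not exceed the limit, the steel block stays at rest and f = 160 N.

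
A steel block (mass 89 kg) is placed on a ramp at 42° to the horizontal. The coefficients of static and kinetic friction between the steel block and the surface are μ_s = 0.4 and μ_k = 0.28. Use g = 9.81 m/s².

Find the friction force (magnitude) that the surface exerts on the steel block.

Normal force: N = m g cos θ = 89 × 9.81 × cos 42° = 648.8 N.
For equilibrium along the incline, friction must balance the weight component: f = m g sin θ = 584.2 N up the slope.
The static-friction ceiling is μ_s N = 0.4 × 648.8 = 259.5 N.
|584.2| exceeds 259.5 N, so the steel block slips down-slope; friction is kinetic, f = μ_k N = 0.28×648.8 = 182 N.

f ≈ 182 N (up the incline)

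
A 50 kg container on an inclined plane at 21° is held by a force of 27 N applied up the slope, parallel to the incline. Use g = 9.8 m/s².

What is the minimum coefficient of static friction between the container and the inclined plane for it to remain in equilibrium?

μ_s,min ≈ 0.325

N = m g cos θ = 457.5 N.
Friction must make up the shortfall along the incline: f = m g sin θ − P = 175.6 − 27 = 148.6 N.
At the threshold f = μ_s N, so μ_s,min = 148.6/457.5 = 0.325.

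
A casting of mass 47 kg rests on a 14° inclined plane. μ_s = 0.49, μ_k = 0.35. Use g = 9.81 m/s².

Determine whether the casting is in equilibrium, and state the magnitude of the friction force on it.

N = m g cos θ = 447 N.
Down-slope weight component: m g sin θ = 112 N.
μ_s N = 219 N.
112 ≤ 219 N, so it stays put; friction = 112 N.

f ≈ 112 N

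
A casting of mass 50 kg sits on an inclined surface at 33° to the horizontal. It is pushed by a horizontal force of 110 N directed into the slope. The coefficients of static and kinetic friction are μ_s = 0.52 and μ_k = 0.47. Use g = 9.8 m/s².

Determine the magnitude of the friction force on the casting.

Resolve perpendicular to the incline: N = m g cos θ + P sin θ = 50×9.8×cos 33° + 110×sin 33° = 470.9 N.
Parallel to the incline: P cos θ − m g sin θ = 92.25 − 266.9 = -174.6 N; the friction needed to balance this is 174.6 N acting up the slope.
The limit of static friction is μ_s N = 244.8 N.
|f_req| = 174.6 ≤ 244.8 N → the casting is in equilibrium; friction equals the required value.

f ≈ 175 N (up the incline)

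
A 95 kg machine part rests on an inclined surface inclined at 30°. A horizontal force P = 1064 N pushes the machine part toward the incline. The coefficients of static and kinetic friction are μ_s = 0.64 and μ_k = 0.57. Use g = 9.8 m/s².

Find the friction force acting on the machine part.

The horizontal push has a component P sin θ into the surface, so N = m g cos θ + P sin θ = 806.3 + 532 = 1338 N.
Along the incline, the net driving force (taking up-slope positive) is P cos θ − m g sin θ = 921.5 − 465.5 = 456 N, so equilibrium requires friction f = -456 N (down-slope).
Maximum static friction: μ_s N = 0.64 × 1338 = 856.5 N.
|f_req| = 456 ≤ 856.5 N → the machine part is in equilibrium; friction equals the required value.

f ≈ 456 N (down the incline)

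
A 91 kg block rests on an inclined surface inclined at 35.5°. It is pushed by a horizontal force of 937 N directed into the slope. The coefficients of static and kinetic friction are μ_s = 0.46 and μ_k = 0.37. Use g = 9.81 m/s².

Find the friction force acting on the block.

f ≈ 244 N (down the incline)

Normal direction: N = m g cos θ + P sin θ = 1271 N.
Along the incline, the net driving force (taking up-slope positive) is P cos θ − m g sin θ = 762.8 − 518.4 = 244.4 N, so equilibrium requires friction f = -244.4 N (down-slope).
The limit of static friction is μ_s N = 584.6 N.
Since 244.4 N is within the 584.6 N limit, the block stays put and friction is exactly 244 N.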